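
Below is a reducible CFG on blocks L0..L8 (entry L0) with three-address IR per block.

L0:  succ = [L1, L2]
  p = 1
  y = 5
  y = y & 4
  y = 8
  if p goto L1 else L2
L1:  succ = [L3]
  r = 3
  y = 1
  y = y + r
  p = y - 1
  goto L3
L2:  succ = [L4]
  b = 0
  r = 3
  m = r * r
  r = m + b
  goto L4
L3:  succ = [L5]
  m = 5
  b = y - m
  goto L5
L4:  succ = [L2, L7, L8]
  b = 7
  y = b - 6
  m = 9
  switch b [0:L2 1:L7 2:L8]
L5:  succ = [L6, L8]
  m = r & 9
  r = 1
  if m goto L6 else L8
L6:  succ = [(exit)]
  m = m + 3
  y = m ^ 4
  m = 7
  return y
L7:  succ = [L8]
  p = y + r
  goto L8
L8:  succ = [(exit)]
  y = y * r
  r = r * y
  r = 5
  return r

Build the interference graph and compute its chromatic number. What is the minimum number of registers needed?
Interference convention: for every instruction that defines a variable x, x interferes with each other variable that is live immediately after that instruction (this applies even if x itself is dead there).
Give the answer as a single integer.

Answer: 4

Derivation:
Block summaries:
  L0 def {p,y} use ∅
  L1 def {p,r,y} use ∅
  L2 def {b,m,r} use ∅
  L3 def {b,m} use {y}
  L4 def {b,m,y} use ∅
  L5 def {m,r} use {r}
  L6 def {m,y} use {m}
  L7 def {p} use {r,y}
  L8 def {r,y} use {r,y}

Backward fixpoint:
  L0: in=∅ out=∅
  L1: in=∅ out={r,y}
  L2: in=∅ out={r}
  L3: in={r,y} out={r,y}
  L4: in={r} out={r,y}
  L5: in={r,y} out={m,r,y}
  L6: in={m} out=∅
  L7: in={r,y} out={r,y}
  L8: in={r,y} out=∅

Interfere edges:
  b — {m,r,y}
  m — {b,r,y}
  p — {r,y}
  r — {b,m,p,y}
  y — {b,m,p,r}

Registers:
  clique {b,m,r,y} ⇒ need ≥ 4
  assign b→R2 m→R3 p→R2 r→R0 y→R1 — no edge inside a register ⇒ χ ≤ 4
  χ = 4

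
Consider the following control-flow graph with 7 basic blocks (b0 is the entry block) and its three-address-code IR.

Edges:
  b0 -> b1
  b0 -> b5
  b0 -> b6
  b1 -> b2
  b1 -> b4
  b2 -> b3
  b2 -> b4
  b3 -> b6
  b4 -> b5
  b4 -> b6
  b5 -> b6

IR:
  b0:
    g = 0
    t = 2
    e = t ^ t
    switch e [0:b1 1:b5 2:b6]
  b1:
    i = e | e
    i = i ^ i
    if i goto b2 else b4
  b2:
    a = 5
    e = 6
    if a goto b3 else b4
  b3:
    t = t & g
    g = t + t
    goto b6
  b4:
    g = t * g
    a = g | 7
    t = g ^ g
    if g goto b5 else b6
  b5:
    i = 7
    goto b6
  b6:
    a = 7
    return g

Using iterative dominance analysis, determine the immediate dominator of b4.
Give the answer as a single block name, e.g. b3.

Answer: b1

Working:
idom tree: b1←b0 b2←b1 b3←b2 b4←b1 b5←b0 b6←b0
Dom at joins:
  b4: preds {b1,b2}: {b0,b1} ∩ {b0,b1,b2} = {b0,b1}; idom=b1
  b5: preds {b0,b4}: {b0} ∩ {b0,b1,b4} = {b0}; idom=b0
  b6: preds {b0,b3,b4,b5}: {b0} ∩ {b0,b1,b2,b3} ∩ {b0,b1,b4} ∩ {b0,b5} = {b0}; idom=b0

idom(b4) = b1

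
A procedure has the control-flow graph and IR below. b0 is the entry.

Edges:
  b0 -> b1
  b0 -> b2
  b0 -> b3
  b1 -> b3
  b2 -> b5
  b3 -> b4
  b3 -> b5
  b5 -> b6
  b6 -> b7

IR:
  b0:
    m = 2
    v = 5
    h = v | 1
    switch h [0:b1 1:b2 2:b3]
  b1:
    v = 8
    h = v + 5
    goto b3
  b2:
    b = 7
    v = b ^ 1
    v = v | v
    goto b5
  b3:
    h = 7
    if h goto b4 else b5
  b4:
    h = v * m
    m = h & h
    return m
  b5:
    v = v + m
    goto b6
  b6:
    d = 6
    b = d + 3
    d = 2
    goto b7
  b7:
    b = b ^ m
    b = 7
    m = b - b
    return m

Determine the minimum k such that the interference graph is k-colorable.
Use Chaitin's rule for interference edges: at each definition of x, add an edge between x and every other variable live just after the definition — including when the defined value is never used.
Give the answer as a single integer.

Answer: 3

Derivation:
def/use:
  b0: def={h,m,v} ue=∅
  b1: def={h,v} ue=∅
  b2: def={b,v} ue=∅
  b3: def={h} ue=∅
  b4: def={h,m} ue={m,v}
  b5: def={v} ue={m,v}
  b6: def={b,d} ue=∅
  b7: def={b,m} ue={b,m}

Backward fixpoint:
  b0: in=∅ out={m,v}
  b1: in={m} out={m,v}
  b2: in={m} out={m,v}
  b3: in={m,v} out={m,v}
  b4: in={m,v} out=∅
  b5: in={m,v} out={m}
  b6: in={m} out={b,m}
  b7: in={b,m} out=∅

Interference:
  b — {d,m}
  d — {b,m}
  h — {m,v}
  m — {b,d,h,v}
  v — {h,m}

Chromatic number:
  lower bound: {b,d,m} mutually conflict ⇒ χ ≥ 3
  3-colouring: R0={m}  R1={b,h}  R2={d,v}
  χ = 3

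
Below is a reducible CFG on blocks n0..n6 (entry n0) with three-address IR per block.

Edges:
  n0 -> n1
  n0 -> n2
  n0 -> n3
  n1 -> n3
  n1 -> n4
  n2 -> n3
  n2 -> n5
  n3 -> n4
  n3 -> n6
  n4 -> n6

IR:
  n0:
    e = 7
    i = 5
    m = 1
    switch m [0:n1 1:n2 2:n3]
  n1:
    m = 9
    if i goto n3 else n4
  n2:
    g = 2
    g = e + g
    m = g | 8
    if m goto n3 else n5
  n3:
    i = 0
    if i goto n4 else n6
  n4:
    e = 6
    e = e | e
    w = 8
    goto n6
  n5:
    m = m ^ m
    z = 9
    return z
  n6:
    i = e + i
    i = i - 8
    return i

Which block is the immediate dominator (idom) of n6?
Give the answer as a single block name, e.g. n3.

idom tree: n1←n0 n2←n0 n3←n0 n4←n0 n5←n2 n6←n0
Dom∩ at merges:
  n3: preds {n0,n1,n2}: {n0} ∩ {n0,n1} ∩ {n0,n2} = {n0}; idom=n0
  n4: preds {n1,n3}: {n0,n1} ∩ {n0,n3} = {n0}; idom=n0
  n6: preds {n3,n4}: {n0,n3} ∩ {n0,n4} = {n0}; idom=n0

idom(n6) = n0

Answer: n0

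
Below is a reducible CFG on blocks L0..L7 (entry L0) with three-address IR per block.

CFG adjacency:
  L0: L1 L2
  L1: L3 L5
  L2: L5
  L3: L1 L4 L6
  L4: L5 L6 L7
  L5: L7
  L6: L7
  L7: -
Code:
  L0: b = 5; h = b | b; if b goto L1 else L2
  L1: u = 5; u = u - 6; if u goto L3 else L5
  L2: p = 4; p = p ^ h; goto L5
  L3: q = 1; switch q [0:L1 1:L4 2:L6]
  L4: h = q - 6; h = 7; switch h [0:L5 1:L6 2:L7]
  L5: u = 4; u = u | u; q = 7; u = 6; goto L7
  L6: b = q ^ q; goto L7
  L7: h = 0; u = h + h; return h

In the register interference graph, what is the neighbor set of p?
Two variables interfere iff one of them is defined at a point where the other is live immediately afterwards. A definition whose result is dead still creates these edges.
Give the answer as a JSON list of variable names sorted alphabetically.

Per-block:
  L0: {b,h} / ∅
  L1: {u} / ∅
  L2: {p} / {h}
  L3: {q} / ∅
  L4: {h} / {q}
  L5: {q,u} / ∅
  L6: {b} / {q}
  L7: {h,u} / ∅

Live sets:
  live L0: ∅→{h}
  live L1: ∅→∅
  live L2: {h}→∅
  live L3: ∅→{q}
  live L4: {q}→{q}
  live L5: ∅→∅
  live L6: {q}→∅
  live L7: ∅→∅

Interfere edges:
  b: {h}
  h: {b,p,q,u}
  p: {h}
  q: {h}
  u: {h}

N(p) = ["h"]

Answer: ["h"]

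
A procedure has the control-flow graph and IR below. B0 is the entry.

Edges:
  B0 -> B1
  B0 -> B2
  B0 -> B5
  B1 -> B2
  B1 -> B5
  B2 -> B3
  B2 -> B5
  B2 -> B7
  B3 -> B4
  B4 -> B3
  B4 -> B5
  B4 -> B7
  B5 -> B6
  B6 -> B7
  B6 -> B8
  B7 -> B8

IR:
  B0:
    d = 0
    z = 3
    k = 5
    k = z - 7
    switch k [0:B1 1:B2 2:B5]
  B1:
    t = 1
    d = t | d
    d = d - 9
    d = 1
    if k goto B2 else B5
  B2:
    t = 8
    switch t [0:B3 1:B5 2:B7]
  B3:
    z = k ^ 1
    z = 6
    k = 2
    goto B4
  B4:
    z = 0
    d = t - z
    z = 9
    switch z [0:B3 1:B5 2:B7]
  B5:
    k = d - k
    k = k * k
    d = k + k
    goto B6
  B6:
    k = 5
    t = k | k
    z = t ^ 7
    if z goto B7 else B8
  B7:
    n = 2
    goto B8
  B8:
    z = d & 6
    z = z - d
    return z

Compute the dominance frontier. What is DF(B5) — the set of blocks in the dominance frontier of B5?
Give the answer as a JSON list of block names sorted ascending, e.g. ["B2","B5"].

idom tree: B1←B0 B2←B0 B3←B2 B4←B3 B5←B0 B6←B5 B7←B0 B8←B0
Join-block Dom:
  B2: preds {B0,B1}: {B0} ∩ {B0,B1} = {B0}; idom=B0
  B3: preds {B2,B4}: {B0,B2} ∩ {B0,B2,B3,B4} = {B0,B2}; idom=B2
  B5: preds {B0,B1,B2,B4}: {B0} ∩ {B0,B1} ∩ {B0,B2} ∩ {B0,B2,B3,B4} = {B0}; idom=B0
  B7: preds {B2,B4,B6}: {B0,B2} ∩ {B0,B2,B3,B4} ∩ {B0,B5,B6} = {B0}; idom=B0
  B8: preds {B6,B7}: {B0,B5,B6} ∩ {B0,B7} = {B0}; idom=B0

Frontier:
  B2←B0: walk · to B0
  B2←B1: walk B1 to B0
  B3←B2: walk · to B2
  B3←B4: walk B4→B3 to B2
  B5←B0: walk · to B0
  B5←B1: walk B1 to B0
  B5←B2: walk B2 to B0
  B5←B4: walk B4→B3→B2 to B0
  B7←B2: walk B2 to B0
  B7←B4: walk B4→B3→B2 to B0
  B7←B6: walk B6→B5 to B0
  B8←B6: walk B6→B5 to B0
  B8←B7: walk B7 to B0
  B0 → ∅
  B1 → {B2,B5}
  B2 → {B5,B7}
  B3 → {B3,B5,B7}
  B4 → {B3,B5,B7}
  B5 → {B7,B8}
  B6 → {B7,B8}
  B7 → {B8}
  B8 → ∅

DF(B5) = ["B7", "B8"]

Answer: ["B7", "B8"]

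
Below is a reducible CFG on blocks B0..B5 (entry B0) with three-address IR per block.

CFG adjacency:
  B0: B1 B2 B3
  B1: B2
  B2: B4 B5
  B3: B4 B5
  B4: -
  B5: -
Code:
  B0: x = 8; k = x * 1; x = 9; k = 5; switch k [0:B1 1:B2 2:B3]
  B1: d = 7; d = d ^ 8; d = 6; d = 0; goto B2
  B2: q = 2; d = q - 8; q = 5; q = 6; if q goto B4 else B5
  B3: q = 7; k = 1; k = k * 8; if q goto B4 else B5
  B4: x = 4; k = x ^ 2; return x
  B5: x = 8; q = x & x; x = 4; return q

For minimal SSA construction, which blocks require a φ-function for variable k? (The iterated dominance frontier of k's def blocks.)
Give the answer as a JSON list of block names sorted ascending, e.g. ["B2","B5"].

idom tree: B1←B0 B2←B0 B3←B0 B4←B0 B5←B0
Dom at joins:
  B2: preds {B0,B1}: {B0} ∩ {B0,B1} = {B0}; idom=B0
  B4: preds {B2,B3}: {B0,B2} ∩ {B0,B3} = {B0}; idom=B0
  B5: preds {B2,B3}: {B0,B2} ∩ {B0,B3} = {B0}; idom=B0

DF walk-up:
  join B2 pred B0: · stop@B0
  join B2 pred B1: B1 stop@B0
  join B4 pred B2: B2 stop@B0
  join B4 pred B3: B3 stop@B0
  join B5 pred B2: B2 stop@B0
  join B5 pred B3: B3 stop@B0
  B0: DF=∅
  B1: DF={B2}
  B2: DF={B4,B5}
  B3: DF={B4,B5}
  B4: DF=∅
  B5: DF=∅

φ for k: defs {B0,B3,B4}
  DF⁺ = {B4,B5}

Answer: ["B4", "B5"]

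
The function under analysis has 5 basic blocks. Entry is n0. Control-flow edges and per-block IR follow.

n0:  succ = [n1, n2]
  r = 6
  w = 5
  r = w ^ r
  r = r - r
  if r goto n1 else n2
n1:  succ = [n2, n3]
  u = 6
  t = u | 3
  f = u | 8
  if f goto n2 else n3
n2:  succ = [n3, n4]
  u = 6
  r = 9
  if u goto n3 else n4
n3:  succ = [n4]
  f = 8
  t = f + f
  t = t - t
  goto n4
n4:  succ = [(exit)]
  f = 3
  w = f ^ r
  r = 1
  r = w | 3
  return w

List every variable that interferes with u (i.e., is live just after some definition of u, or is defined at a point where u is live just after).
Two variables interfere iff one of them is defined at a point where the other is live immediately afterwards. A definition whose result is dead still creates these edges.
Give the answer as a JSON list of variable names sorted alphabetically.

Block summaries:
  n0: {r,w} / ∅
  n1: {f,t,u} / ∅
  n2: {r,u} / ∅
  n3: {f,t} / ∅
  n4: {f,r,w} / {r}

Liveness:
  live n0: ∅→{r}
  live n1: {r}→{r}
  live n2: ∅→{r}
  live n3: {r}→{r}
  live n4: {r}→∅

Interfere edges:
  f: {r}
  r: {f,t,u,w}
  t: {r,u}
  u: {r,t}
  w: {r}

N(u) = ["r", "t"]

Answer: ["r", "t"]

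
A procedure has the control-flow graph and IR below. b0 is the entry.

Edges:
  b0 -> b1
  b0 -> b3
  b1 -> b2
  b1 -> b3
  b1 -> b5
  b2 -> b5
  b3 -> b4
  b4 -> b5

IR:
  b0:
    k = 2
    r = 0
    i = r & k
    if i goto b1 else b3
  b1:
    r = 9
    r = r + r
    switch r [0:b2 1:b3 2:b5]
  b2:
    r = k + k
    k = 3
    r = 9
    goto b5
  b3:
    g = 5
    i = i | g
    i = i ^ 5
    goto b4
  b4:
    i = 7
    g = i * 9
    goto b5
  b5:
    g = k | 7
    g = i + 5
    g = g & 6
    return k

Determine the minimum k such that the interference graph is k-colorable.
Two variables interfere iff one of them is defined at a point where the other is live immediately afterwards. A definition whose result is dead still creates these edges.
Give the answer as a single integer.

Answer: 3

Working:
Per-block:
  b0: def={i,k,r} ue=∅
  b1: def={r} ue=∅
  b2: def={k,r} ue={k}
  b3: def={g,i} ue={i}
  b4: def={g,i} ue=∅
  b5: def={g} ue={i,k}

Liveness:
  live b0: ∅→{i,k}
  live b1: {i,k}→{i,k}
  live b2: {i,k}→{i,k}
  live b3: {i,k}→{k}
  live b4: {k}→{i,k}
  live b5: {i,k}→∅

Interference:
  g: {i,k}
  i: {g,k,r}
  k: {g,i,r}
  r: {i,k}

Colouring:
  {g,i,k} pairwise interfere (3-clique) ⇒ χ ≥ 3
  assign g→c2 i→c0 k→c1 r→c2 — no edge inside a register ⇒ χ ≤ 3
  χ = 3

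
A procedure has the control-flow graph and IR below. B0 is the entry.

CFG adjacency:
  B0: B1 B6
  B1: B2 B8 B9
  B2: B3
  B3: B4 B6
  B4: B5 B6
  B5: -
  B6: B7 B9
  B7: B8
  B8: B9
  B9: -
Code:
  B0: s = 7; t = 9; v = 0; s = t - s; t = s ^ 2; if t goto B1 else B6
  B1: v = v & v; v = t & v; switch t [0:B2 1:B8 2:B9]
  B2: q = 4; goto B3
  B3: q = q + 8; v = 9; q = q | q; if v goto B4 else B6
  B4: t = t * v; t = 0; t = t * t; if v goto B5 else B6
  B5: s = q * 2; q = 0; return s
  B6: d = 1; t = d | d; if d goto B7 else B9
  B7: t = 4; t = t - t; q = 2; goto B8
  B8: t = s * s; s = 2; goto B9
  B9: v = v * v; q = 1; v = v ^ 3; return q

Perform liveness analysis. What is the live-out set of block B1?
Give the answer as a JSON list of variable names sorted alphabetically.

Per-block:
  B0 def {s,t,v} use ∅
  B1 def {v} use {t,v}
  B2 def {q} use ∅
  B3 def {q,v} use {q}
  B4 def {t} use {t,v}
  B5 def {q,s} use {q}
  B6 def {d,t} use ∅
  B7 def {q,t} use ∅
  B8 def {s,t} use {s}
  B9 def {q,v} use {v}

Live sets:
  B0 li=∅ lo={s,t,v}
  B1 li={s,t,v} lo={s,t,v}
  B2 li={s,t} lo={q,s,t}
  B3 li={q,s,t} lo={q,s,t,v}
  B4 li={q,s,t,v} lo={q,s,v}
  B5 li={q} lo=∅
  B6 li={s,v} lo={s,v}
  B7 li={s,v} lo={s,v}
  B8 li={s,v} lo={v}
  B9 li={v} lo=∅

live-out(B1) = ["s", "t", "v"]

Answer: ["s", "t", "v"]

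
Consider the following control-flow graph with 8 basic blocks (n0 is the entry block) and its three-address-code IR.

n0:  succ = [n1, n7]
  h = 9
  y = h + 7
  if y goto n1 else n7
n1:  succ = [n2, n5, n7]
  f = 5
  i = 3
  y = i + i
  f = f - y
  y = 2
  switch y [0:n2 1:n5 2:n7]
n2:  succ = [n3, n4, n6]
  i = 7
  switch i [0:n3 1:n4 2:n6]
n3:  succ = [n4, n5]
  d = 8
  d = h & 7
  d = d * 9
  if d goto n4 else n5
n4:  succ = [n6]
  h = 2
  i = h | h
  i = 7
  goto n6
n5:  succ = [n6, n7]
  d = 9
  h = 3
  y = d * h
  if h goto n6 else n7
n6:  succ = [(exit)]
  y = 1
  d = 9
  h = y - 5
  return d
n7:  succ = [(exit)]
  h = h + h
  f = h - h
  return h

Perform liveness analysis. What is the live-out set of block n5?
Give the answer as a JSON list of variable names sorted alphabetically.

Answer: ["h"]

Analysis:
Per-block:
  n0: {h,y} / ∅
  n1: {f,i,y} / ∅
  n2: {i} / ∅
  n3: {d} / {h}
  n4: {h,i} / ∅
  n5: {d,h,y} / ∅
  n6: {d,h,y} / ∅
  n7: {f,h} / {h}

Live sets:
  live n0: ∅→{h}
  live n1: {h}→{h}
  live n2: {h}→{h}
  live n3: {h}→∅
  live n4: ∅→∅
  live n5: ∅→{h}
  live n6: ∅→∅
  live n7: {h}→∅

live-out(n5) = ["h"]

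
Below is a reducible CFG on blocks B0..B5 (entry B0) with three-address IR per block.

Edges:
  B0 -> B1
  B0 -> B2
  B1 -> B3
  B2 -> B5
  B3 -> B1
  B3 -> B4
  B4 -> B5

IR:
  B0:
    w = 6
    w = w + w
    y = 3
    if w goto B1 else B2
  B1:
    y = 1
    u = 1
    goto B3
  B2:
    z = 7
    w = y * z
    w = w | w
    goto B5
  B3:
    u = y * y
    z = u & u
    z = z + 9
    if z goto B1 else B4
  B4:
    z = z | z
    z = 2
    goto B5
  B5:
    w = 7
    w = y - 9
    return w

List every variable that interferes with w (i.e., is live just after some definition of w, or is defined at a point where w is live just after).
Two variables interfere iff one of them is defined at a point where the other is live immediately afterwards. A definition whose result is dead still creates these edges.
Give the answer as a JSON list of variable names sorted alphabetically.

Answer: ["y"]

Derivation:
Block summaries:
  B0: def={w,y} ue=∅
  B1: def={u,y} ue=∅
  B2: def={w,z} ue={y}
  B3: def={u,z} ue={y}
  B4: def={z} ue={z}
  B5: def={w} ue={y}

Live sets:
  B0: in=∅ out={y}
  B1: in=∅ out={y}
  B2: in={y} out={y}
  B3: in={y} out={y,z}
  B4: in={y,z} out={y}
  B5: in={y} out=∅

Interfere edges:
  u↔{y}
  w↔{y}
  y↔{u,w,z}
  z↔{y}

N(w) = ["y"]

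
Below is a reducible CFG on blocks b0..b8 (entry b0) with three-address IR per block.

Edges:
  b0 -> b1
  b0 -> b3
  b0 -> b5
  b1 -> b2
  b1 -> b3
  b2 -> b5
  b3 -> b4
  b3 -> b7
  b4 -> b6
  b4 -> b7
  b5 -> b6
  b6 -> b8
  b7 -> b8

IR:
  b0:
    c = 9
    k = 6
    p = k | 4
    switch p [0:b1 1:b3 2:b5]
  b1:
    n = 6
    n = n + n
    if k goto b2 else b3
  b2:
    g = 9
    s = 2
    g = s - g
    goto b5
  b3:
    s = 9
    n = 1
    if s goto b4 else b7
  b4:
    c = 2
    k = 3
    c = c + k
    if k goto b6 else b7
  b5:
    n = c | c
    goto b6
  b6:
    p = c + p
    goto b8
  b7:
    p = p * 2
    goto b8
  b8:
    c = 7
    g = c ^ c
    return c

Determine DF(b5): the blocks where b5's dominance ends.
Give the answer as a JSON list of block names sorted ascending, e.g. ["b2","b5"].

Answer: ["b6"]

Working:
idom tree: b1←b0 b2←b1 b3←b0 b4←b3 b5←b0 b6←b0 b7←b3 b8←b0
Dom at joins:
  b3: preds {b0,b1}: {b0} ∩ {b0,b1} = {b0}; idom=b0
  b5: preds {b0,b2}: {b0} ∩ {b0,b1,b2} = {b0}; idom=b0
  b6: preds {b4,b5}: {b0,b3,b4} ∩ {b0,b5} = {b0}; idom=b0
  b7: preds {b3,b4}: {b0,b3} ∩ {b0,b3,b4} = {b0,b3}; idom=b3
  b8: preds {b6,b7}: {b0,b6} ∩ {b0,b3,b7} = {b0}; idom=b0

Frontier:
  join b3 pred b0: · stop@b0
  join b3 pred b1: b1 stop@b0
  join b5 pred b0: · stop@b0
  join b5 pred b2: b2→b1 stop@b0
  join b6 pred b4: b4→b3 stop@b0
  join b6 pred b5: b5 stop@b0
  join b7 pred b3: · stop@b3
  join b7 pred b4: b4 stop@b3
  join b8 pred b6: b6 stop@b0
  join b8 pred b7: b7→b3 stop@b0
  DF(b0)=∅
  DF(b1)={b3,b5}
  DF(b2)={b5}
  DF(b3)={b6,b8}
  DF(b4)={b6,b7}
  DF(b5)={b6}
  DF(b6)={b8}
  DF(b7)={b8}
  DF(b8)=∅

DF(b5) = ["b6"]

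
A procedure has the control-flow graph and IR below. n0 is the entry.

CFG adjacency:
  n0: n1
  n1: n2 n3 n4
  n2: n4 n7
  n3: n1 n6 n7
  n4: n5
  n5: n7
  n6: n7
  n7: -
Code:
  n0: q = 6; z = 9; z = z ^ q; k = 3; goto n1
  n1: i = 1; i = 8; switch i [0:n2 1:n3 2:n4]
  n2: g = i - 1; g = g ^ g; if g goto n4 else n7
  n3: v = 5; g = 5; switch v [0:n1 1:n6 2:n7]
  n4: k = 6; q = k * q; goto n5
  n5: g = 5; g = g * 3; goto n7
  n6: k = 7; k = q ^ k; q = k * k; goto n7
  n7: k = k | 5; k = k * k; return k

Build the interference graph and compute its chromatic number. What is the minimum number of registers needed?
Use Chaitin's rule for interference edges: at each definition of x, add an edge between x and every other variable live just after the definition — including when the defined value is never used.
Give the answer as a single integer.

Answer: 4

Analysis:
Per-block:
  n0 def {k,q,z} use ∅
  n1 def {i} use ∅
  n2 def {g} use {i}
  n3 def {g,v} use ∅
  n4 def {k,q} use {q}
  n5 def {g} use ∅
  n6 def {k,q} use {q}
  n7 def {k} use {k}

Backward fixpoint:
  live n0: ∅→{k,q}
  live n1: {k,q}→{i,k,q}
  live n2: {i,k,q}→{k,q}
  live n3: {k,q}→{k,q}
  live n4: {q}→{k}
  live n5: {k}→{k}
  live n6: {q}→{k}
  live n7: {k}→∅

Interference:
  g: {k,q,v}
  i: {k,q}
  k: {g,i,q,v}
  q: {g,i,k,v,z}
  v: {g,k,q}
  z: {q}

Registers:
  clique {g,k,q,v} ⇒ need ≥ 4
  4-colouring: r0={q}  r1={k,z}  r2={g,i}  r3={v}
  χ = 4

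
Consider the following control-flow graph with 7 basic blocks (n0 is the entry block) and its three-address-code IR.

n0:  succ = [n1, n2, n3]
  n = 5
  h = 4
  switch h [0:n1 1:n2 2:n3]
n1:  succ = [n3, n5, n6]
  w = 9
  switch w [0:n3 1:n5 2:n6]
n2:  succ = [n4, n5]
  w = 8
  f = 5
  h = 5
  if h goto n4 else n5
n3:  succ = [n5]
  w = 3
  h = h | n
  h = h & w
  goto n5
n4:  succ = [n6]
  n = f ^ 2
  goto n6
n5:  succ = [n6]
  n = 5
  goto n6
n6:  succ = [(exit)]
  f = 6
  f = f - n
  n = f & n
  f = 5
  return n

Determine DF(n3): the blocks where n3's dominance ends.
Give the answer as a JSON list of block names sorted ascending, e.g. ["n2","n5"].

idom tree: n1←n0 n2←n0 n3←n0 n4←n2 n5←n0 n6←n0
Join-block Dom:
  n3: preds {n0,n1}: {n0} ∩ {n0,n1} = {n0}; idom=n0
  n5: preds {n1,n2,n3}: {n0,n1} ∩ {n0,n2} ∩ {n0,n3} = {n0}; idom=n0
  n6: preds {n1,n4,n5}: {n0,n1} ∩ {n0,n2,n4} ∩ {n0,n5} = {n0}; idom=n0

DF derivation:
  join n3 pred n0: · stop@n0
  join n3 pred n1: n1 stop@n0
  join n5 pred n1: n1 stop@n0
  join n5 pred n2: n2 stop@n0
  join n5 pred n3: n3 stop@n0
  join n6 pred n1: n1 stop@n0
  join n6 pred n4: n4→n2 stop@n0
  join n6 pred n5: n5 stop@n0
  n0: DF=∅
  n1: DF={n3,n5,n6}
  n2: DF={n5,n6}
  n3: DF={n5}
  n4: DF={n6}
  n5: DF={n6}
  n6: DF=∅

DF(n3) = ["n5"]

Answer: ["n5"]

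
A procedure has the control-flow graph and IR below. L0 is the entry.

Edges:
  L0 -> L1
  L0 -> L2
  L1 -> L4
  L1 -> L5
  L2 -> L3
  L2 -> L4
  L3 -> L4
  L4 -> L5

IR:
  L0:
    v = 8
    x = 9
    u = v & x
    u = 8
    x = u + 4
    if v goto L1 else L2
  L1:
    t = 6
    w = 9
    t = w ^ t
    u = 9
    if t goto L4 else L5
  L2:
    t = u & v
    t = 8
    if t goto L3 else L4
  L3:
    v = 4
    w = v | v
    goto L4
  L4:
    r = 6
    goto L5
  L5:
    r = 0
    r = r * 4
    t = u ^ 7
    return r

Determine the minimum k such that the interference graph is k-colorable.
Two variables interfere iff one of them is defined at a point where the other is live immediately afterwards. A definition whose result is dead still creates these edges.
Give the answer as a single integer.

Answer: 3

Working:
Block summaries:
  L0 def {u,v,x} use ∅
  L1 def {t,u,w} use ∅
  L2 def {t} use {u,v}
  L3 def {v,w} use ∅
  L4 def {r} use ∅
  L5 def {r,t} use {u}

Liveness:
  L0: in=∅ out={u,v}
  L1: in=∅ out={u}
  L2: in={u,v} out={u}
  L3: in={u} out={u}
  L4: in={u} out={u}
  L5: in={u} out=∅

Interference:
  r↔{t,u}
  t↔{r,u,w}
  u↔{r,t,v,w,x}
  v↔{u,x}
  w↔{t,u}
  x↔{u,v}

Registers:
  {r,t,u} pairwise interfere (3-clique) ⇒ χ ≥ 3
  assign r→R2 t→R1 u→R0 v→R1 w→R2 x→R2 — no edge inside a register ⇒ χ ≤ 3
  χ = 3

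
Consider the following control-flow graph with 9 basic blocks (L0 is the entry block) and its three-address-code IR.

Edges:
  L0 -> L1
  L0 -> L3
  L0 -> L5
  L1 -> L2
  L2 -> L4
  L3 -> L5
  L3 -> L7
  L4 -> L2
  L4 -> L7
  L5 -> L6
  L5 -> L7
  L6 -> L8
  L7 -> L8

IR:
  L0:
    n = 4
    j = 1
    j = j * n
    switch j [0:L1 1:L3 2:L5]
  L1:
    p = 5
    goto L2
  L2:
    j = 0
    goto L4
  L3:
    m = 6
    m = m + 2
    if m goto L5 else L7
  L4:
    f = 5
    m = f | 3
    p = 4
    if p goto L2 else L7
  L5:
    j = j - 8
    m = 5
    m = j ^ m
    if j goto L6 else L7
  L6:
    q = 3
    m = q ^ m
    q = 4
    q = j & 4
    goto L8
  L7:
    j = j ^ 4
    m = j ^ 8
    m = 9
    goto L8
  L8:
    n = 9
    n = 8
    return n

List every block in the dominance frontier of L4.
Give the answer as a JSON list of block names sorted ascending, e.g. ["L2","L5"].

Answer: ["L2", "L7"]

Analysis:
idom tree: L1←L0 L2←L1 L3←L0 L4←L2 L5←L0 L6←L5 L7←L0 L8←L0
Join-block Dom:
  L2: preds {L1,L4}: {L0,L1} ∩ {L0,L1,L2,L4} = {L0,L1}; idom=L1
  L5: preds {L0,L3}: {L0} ∩ {L0,L3} = {L0}; idom=L0
  L7: preds {L3,L4,L5}: {L0,L3} ∩ {L0,L1,L2,L4} ∩ {L0,L5} = {L0}; idom=L0
  L8: preds {L6,L7}: {L0,L5,L6} ∩ {L0,L7} = {L0}; idom=L0

Frontier:
  join L2 pred L1: · stop@L1
  join L2 pred L4: L4→L2 stop@L1
  join L5 pred L0: · stop@L0
  join L5 pred L3: L3 stop@L0
  join L7 pred L3: L3 stop@L0
  join L7 pred L4: L4→L2→L1 stop@L0
  join L7 pred L5: L5 stop@L0
  join L8 pred L6: L6→L5 stop@L0
  join L8 pred L7: L7 stop@L0
  L0: DF=∅
  L1: DF={L7}
  L2: DF={L2,L7}
  L3: DF={L5,L7}
  L4: DF={L2,L7}
  L5: DF={L7,L8}
  L6: DF={L8}
  L7: DF={L8}
  L8: DF=∅

DF(L4) = ["L2", "L7"]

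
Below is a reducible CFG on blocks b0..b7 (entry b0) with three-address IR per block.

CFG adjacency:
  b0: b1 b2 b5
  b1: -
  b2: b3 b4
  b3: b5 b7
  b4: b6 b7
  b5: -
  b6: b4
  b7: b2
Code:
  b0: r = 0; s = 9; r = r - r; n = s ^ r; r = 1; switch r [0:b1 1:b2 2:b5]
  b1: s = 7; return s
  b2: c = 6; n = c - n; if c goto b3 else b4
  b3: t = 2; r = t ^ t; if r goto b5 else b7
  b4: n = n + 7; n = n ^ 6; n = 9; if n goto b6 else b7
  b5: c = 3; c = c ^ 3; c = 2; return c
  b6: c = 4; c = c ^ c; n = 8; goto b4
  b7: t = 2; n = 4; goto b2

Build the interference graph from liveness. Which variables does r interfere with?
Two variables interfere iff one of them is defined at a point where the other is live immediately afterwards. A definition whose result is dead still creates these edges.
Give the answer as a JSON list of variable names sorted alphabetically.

Answer: ["n", "s"]

Working:
Per-block:
  b0 def {n,r,s} use ∅
  b1 def {s} use ∅
  b2 def {c,n} use {n}
  b3 def {r,t} use ∅
  b4 def {n} use {n}
  b5 def {c} use ∅
  b6 def {c,n} use ∅
  b7 def {n,t} use ∅

Backward fixpoint:
  live b0: ∅→{n}
  live b1: ∅→∅
  live b2: {n}→{n}
  live b3: ∅→∅
  live b4: {n}→∅
  live b5: ∅→∅
  live b6: ∅→{n}
  live b7: ∅→{n}

Conflict graph:
  c: {n}
  n: {c,r}
  r: {n,s}
  s: {r}
  t: ∅

N(r) = ["n", "s"]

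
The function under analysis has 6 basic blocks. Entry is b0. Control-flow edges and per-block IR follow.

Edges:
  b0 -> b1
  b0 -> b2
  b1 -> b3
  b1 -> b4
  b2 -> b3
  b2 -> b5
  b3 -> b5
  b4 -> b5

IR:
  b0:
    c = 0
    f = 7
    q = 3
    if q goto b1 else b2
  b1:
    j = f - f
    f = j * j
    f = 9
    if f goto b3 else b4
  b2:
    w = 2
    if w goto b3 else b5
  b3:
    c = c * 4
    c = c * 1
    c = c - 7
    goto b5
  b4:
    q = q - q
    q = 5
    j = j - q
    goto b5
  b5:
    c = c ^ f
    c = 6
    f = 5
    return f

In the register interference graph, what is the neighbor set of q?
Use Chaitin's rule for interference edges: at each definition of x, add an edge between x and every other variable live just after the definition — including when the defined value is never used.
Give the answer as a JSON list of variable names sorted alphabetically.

Answer: ["c", "f", "j"]

Working:
def/use:
  b0: {c,f,q} / ∅
  b1: {f,j} / {f}
  b2: {w} / ∅
  b3: {c} / {c}
  b4: {j,q} / {j,q}
  b5: {c,f} / {c,f}

Live sets:
  b0: in=∅ out={c,f,q}
  b1: in={c,f,q} out={c,f,j,q}
  b2: in={c,f} out={c,f}
  b3: in={c,f} out={c,f}
  b4: in={c,f,j,q} out={c,f}
  b5: in={c,f} out=∅

Conflict graph:
  c↔{f,j,q,w}
  f↔{c,j,q,w}
  j↔{c,f,q}
  q↔{c,f,j}
  w↔{c,f}

N(q) = ["c", "f", "j"]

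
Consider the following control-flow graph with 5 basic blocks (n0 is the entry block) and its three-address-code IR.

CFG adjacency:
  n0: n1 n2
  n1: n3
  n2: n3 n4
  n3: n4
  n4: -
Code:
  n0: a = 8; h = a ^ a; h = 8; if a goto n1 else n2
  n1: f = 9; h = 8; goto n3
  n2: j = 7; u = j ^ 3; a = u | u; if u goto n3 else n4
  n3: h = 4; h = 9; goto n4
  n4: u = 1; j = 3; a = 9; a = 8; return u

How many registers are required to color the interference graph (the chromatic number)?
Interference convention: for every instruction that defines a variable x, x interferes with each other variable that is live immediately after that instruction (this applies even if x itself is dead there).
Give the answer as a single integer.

Answer: 2

Working:
def/use:
  n0: {a,h} / ∅
  n1: {f,h} / ∅
  n2: {a,j,u} / ∅
  n3: {h} / ∅
  n4: {a,j,u} / ∅

Backward fixpoint:
  n0 li=∅ lo=∅
  n1 li=∅ lo=∅
  n2 li=∅ lo=∅
  n3 li=∅ lo=∅
  n4 li=∅ lo=∅

Interference:
  a — {h,u}
  f — ∅
  h — {a}
  j — {u}
  u — {a,j}

Colouring:
  clique {a,h} ⇒ need ≥ 2
  assign a→r0 f→r0 h→r1 j→r0 u→r1 — no edge inside a register ⇒ χ ≤ 2
  χ = 2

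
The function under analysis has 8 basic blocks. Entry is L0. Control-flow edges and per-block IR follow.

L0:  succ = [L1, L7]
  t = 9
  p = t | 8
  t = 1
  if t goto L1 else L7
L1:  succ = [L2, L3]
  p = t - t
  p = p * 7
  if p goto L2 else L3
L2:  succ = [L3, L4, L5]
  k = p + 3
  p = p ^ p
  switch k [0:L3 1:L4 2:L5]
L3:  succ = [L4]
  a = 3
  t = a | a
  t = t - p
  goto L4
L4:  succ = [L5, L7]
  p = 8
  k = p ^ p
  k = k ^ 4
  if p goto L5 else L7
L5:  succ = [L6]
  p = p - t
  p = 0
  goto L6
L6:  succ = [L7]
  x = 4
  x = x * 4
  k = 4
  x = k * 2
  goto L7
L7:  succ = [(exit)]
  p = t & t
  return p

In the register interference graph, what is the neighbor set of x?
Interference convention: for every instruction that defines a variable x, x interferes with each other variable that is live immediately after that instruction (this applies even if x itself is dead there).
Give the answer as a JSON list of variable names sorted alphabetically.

Answer: ["t"]

Working:
Per-block:
  L0: def={p,t} ue=∅
  L1: def={p} ue={t}
  L2: def={k,p} ue={p}
  L3: def={a,t} ue={p}
  L4: def={k,p} ue=∅
  L5: def={p} ue={p,t}
  L6: def={k,x} ue=∅
  L7: def={p} ue={t}

Liveness:
  live L0: ∅→{t}
  live L1: {t}→{p,t}
  live L2: {p,t}→{p,t}
  live L3: {p}→{t}
  live L4: {t}→{p,t}
  live L5: {p,t}→{t}
  live L6: {t}→{t}
  live L7: {t}→∅

Conflict graph:
  a — {p}
  k — {p,t}
  p — {a,k,t}
  t — {k,p,x}
  x — {t}

N(x) = ["t"]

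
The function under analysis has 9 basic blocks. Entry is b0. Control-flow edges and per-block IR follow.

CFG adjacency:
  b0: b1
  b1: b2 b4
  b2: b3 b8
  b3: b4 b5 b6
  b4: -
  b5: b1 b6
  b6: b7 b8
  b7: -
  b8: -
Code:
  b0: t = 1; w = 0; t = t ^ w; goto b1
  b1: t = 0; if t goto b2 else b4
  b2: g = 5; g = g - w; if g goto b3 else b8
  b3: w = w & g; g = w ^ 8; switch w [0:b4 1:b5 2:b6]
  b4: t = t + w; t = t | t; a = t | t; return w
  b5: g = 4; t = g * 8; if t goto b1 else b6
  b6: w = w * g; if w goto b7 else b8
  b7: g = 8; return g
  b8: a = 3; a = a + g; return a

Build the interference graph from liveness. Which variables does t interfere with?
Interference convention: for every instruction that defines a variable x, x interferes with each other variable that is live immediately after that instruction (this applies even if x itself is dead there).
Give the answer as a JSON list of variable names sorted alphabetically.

Per-block:
  b0: {t,w} / ∅
  b1: {t} / ∅
  b2: {g} / {w}
  b3: {g,w} / {g,w}
  b4: {a,t} / {t,w}
  b5: {g,t} / ∅
  b6: {w} / {g,w}
  b7: {g} / ∅
  b8: {a} / {g}

Backward fixpoint:
  b0: in=∅ out={w}
  b1: in={w} out={t,w}
  b2: in={t,w} out={g,t,w}
  b3: in={g,t,w} out={g,t,w}
  b4: in={t,w} out=∅
  b5: in={w} out={g,w}
  b6: in={g,w} out={g}
  b7: in=∅ out=∅
  b8: in={g} out=∅

Conflict graph:
  a: {g,w}
  g: {a,t,w}
  t: {g,w}
  w: {a,g,t}

N(t) = ["g", "w"]

Answer: ["g", "w"]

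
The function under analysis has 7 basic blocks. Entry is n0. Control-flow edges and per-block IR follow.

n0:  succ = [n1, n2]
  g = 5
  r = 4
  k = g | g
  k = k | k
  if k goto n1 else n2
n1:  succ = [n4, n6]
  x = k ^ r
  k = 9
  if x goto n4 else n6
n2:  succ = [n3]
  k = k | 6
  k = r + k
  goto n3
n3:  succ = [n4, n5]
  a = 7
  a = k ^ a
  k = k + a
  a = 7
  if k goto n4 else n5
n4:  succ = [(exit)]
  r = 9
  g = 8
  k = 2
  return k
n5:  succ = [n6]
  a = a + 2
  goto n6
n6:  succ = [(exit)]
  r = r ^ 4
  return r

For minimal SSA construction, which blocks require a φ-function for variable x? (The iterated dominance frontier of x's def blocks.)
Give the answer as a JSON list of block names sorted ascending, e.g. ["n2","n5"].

idom tree: n1←n0 n2←n0 n3←n2 n4←n0 n5←n3 n6←n0
Dom∩ at merges:
  n4: preds {n1,n3}: {n0,n1} ∩ {n0,n2,n3} = {n0}; idom=n0
  n6: preds {n1,n5}: {n0,n1} ∩ {n0,n2,n3,n5} = {n0}; idom=n0

DF walk-up:
  join n4 pred n1: n1 stop@n0
  join n4 pred n3: n3→n2 stop@n0
  join n6 pred n1: n1 stop@n0
  join n6 pred n5: n5→n3→n2 stop@n0
  n0 → ∅
  n1 → {n4,n6}
  n2 → {n4,n6}
  n3 → {n4,n6}
  n4 → ∅
  n5 → {n6}
  n6 → ∅

φ for x: defs {n1}
  DF⁺ = {n4,n6}

Answer: ["n4", "n6"]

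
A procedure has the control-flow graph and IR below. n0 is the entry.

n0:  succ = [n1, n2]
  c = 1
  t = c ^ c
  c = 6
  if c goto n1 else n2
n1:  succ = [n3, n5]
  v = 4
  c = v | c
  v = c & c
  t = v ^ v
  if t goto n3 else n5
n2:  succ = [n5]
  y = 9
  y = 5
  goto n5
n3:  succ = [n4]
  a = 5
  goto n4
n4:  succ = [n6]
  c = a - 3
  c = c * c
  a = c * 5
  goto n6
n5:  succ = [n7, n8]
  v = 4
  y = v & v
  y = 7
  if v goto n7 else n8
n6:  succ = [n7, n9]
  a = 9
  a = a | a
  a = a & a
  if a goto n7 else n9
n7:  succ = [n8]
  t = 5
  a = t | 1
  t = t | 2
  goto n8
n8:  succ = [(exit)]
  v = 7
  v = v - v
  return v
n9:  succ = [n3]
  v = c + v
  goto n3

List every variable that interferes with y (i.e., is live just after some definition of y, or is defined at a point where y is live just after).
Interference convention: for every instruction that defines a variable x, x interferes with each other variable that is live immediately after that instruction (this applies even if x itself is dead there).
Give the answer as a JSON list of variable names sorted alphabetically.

Per-block:
  n0 def {c,t} use ∅
  n1 def {c,t,v} use {c}
  n2 def {y} use ∅
  n3 def {a} use ∅
  n4 def {a,c} use {a}
  n5 def {v,y} use ∅
  n6 def {a} use ∅
  n7 def {a,t} use ∅
  n8 def {v} use ∅
  n9 def {v} use {c,v}

Liveness:
  n0 li=∅ lo={c}
  n1 li={c} lo={v}
  n2 li=∅ lo=∅
  n3 li={v} lo={a,v}
  n4 li={a,v} lo={c,v}
  n5 li=∅ lo=∅
  n6 li={c,v} lo={c,v}
  n7 li=∅ lo=∅
  n8 li=∅ lo=∅
  n9 li={c,v} lo={v}

Interfere edges:
  a: {c,t,v}
  c: {a,v}
  t: {a,v}
  v: {a,c,t,y}
  y: {v}

N(y) = ["v"]

Answer: ["v"]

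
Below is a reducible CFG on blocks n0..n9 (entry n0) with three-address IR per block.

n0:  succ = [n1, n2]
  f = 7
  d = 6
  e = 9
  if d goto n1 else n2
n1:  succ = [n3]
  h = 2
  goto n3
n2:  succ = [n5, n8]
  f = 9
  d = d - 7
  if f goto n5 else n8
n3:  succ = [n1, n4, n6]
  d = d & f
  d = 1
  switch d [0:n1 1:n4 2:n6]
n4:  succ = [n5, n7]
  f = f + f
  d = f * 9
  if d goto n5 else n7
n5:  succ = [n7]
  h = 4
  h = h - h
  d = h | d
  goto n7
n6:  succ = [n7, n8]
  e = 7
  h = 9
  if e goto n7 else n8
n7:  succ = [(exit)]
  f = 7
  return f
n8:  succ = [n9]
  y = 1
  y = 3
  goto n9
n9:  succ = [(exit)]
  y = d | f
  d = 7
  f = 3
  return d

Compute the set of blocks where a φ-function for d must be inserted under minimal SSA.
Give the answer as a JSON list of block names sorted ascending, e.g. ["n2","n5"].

idom tree: n1←n0 n2←n0 n3←n1 n4←n3 n5←n0 n6←n3 n7←n0 n8←n0 n9←n8
Dom∩ at merges:
  n1: preds {n0,n3}: {n0} ∩ {n0,n1,n3} = {n0}; idom=n0
  n5: preds {n2,n4}: {n0,n2} ∩ {n0,n1,n3,n4} = {n0}; idom=n0
  n7: preds {n4,n5,n6}: {n0,n1,n3,n4} ∩ {n0,n5} ∩ {n0,n1,n3,n6} = {n0}; idom=n0
  n8: preds {n2,n6}: {n0,n2} ∩ {n0,n1,n3,n6} = {n0}; idom=n0

Frontier:
  join n1 pred n0: · stop@n0
  join n1 pred n3: n3→n1 stop@n0
  join n5 pred n2: n2 stop@n0
  join n5 pred n4: n4→n3→n1 stop@n0
  join n7 pred n4: n4→n3→n1 stop@n0
  join n7 pred n5: n5 stop@n0
  join n7 pred n6: n6→n3→n1 stop@n0
  join n8 pred n2: n2 stop@n0
  join n8 pred n6: n6→n3→n1 stop@n0
  n0 → ∅
  n1 → {n1,n5,n7,n8}
  n2 → {n5,n8}
  n3 → {n1,n5,n7,n8}
  n4 → {n5,n7}
  n5 → {n7}
  n6 → {n7,n8}
  n7 → ∅
  n8 → ∅
  n9 → ∅

φ for d: defs {n0,n2,n3,n4,n5,n9}
  DF⁺ = {n1,n5,n7,n8}

Answer: ["n1", "n5", "n7", "n8"]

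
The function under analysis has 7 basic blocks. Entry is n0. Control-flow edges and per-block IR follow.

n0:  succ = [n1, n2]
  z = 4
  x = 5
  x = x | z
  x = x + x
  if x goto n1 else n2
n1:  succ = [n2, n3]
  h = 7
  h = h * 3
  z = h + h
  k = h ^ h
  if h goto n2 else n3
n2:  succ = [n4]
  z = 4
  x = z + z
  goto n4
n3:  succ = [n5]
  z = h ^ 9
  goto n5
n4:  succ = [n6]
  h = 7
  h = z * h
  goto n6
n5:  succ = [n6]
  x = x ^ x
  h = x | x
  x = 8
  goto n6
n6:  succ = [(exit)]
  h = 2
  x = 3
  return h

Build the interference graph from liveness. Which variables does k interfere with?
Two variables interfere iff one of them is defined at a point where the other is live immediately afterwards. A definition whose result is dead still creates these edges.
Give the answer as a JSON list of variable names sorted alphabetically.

def/use:
  n0: {x,z} / ∅
  n1: {h,k,z} / ∅
  n2: {x,z} / ∅
  n3: {z} / {h}
  n4: {h} / {z}
  n5: {h,x} / {x}
  n6: {h,x} / ∅

Backward fixpoint:
  live n0: ∅→{x}
  live n1: {x}→{h,x}
  live n2: ∅→{z}
  live n3: {h,x}→{x}
  live n4: {z}→∅
  live n5: {x}→∅
  live n6: ∅→∅

Interfere edges:
  h: {k,x,z}
  k: {h,x}
  x: {h,k,z}
  z: {h,x}

N(k) = ["h", "x"]

Answer: ["h", "x"]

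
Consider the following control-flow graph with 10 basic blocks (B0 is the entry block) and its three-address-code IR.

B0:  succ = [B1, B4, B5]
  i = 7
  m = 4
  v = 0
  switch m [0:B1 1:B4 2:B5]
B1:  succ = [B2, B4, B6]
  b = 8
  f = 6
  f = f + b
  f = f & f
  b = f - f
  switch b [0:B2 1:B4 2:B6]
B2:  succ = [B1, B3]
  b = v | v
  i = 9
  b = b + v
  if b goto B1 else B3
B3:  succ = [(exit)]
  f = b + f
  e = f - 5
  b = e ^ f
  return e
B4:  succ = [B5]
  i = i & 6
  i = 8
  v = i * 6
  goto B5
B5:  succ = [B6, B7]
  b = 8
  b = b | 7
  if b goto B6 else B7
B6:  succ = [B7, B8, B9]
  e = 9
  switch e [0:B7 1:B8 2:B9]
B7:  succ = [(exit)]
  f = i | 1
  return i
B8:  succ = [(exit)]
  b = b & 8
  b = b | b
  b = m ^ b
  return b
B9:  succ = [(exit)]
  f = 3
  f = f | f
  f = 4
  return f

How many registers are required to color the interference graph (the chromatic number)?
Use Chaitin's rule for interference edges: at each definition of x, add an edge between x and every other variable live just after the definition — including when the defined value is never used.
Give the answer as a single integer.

def/use:
  B0: def={i,m,v} ue=∅
  B1: def={b,f} ue=∅
  B2: def={b,i} ue={v}
  B3: def={b,e,f} ue={b,f}
  B4: def={i,v} ue={i}
  B5: def={b} ue=∅
  B6: def={e} ue=∅
  B7: def={f} ue={i}
  B8: def={b} ue={b,m}
  B9: def={f} ue=∅

Backward fixpoint:
  B0: in=∅ out={i,m,v}
  B1: in={i,m,v} out={b,f,i,m,v}
  B2: in={f,m,v} out={b,f,i,m,v}
  B3: in={b,f} out=∅
  B4: in={i,m} out={i,m}
  B5: in={i,m} out={b,i,m}
  B6: in={b,i,m} out={b,i,m}
  B7: in={i} out=∅
  B8: in={b,m} out=∅
  B9: in=∅ out=∅

Conflict graph:
  b: {e,f,i,m,v}
  e: {b,f,i,m}
  f: {b,e,i,m,v}
  i: {b,e,f,m,v}
  m: {b,e,f,i,v}
  v: {b,f,i,m}

Chromatic number:
  clique {b,e,f,i,m} ⇒ need ≥ 5
  5-colouring: R0={b}  R1={f}  R2={i}  R3={m}  R4={e,v}
  χ = 5

Answer: 5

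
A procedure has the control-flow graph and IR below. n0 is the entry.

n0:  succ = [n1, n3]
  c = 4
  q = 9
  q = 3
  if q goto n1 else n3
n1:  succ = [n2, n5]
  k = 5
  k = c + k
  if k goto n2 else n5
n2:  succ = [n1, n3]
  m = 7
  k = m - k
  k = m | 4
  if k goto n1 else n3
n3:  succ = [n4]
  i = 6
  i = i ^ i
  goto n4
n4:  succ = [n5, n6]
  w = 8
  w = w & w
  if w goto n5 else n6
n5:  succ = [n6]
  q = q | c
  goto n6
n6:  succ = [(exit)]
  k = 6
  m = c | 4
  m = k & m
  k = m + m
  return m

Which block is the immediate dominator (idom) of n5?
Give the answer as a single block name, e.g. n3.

Answer: n0

Working:
idom tree: n1←n0 n2←n1 n3←n0 n4←n3 n5←n0 n6←n0
Dom at joins:
  n1: preds {n0,n2}: {n0} ∩ {n0,n1,n2} = {n0}; idom=n0
  n3: preds {n0,n2}: {n0} ∩ {n0,n1,n2} = {n0}; idom=n0
  n5: preds {n1,n4}: {n0,n1} ∩ {n0,n3,n4} = {n0}; idom=n0
  n6: preds {n4,n5}: {n0,n3,n4} ∩ {n0,n5} = {n0}; idom=n0

idom(n5) = n0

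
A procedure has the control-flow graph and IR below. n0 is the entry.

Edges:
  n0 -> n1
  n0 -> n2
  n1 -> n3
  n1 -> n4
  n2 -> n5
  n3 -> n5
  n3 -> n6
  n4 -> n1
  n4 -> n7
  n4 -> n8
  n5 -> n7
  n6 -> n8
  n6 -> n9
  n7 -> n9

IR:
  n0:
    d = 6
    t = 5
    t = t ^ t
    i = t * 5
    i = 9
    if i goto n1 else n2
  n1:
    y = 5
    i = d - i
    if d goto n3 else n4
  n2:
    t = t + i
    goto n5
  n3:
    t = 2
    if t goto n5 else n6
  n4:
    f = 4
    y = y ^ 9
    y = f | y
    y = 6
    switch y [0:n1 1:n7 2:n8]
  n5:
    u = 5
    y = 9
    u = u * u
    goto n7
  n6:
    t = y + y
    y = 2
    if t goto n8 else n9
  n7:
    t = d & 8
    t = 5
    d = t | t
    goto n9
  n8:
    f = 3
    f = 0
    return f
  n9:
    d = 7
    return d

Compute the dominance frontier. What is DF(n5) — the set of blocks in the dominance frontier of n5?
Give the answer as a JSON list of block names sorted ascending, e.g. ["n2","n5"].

Answer: ["n7"]

Analysis:
idom tree: n1←n0 n2←n0 n3←n1 n4←n1 n5←n0 n6←n3 n7←n0 n8←n1 n9←n0
Join-block Dom:
  n1: preds {n0,n4}: {n0} ∩ {n0,n1,n4} = {n0}; idom=n0
  n5: preds {n2,n3}: {n0,n2} ∩ {n0,n1,n3} = {n0}; idom=n0
  n7: preds {n4,n5}: {n0,n1,n4} ∩ {n0,n5} = {n0}; idom=n0
  n8: preds {n4,n6}: {n0,n1,n4} ∩ {n0,n1,n3,n6} = {n0,n1}; idom=n1
  n9: preds {n6,n7}: {n0,n1,n3,n6} ∩ {n0,n7} = {n0}; idom=n0

DF walk-up:
  n1←n0: walk · to n0
  n1←n4: walk n4→n1 to n0
  n5←n2: walk n2 to n0
  n5←n3: walk n3→n1 to n0
  n7←n4: walk n4→n1 to n0
  n7←n5: walk n5 to n0
  n8←n4: walk n4 to n1
  n8←n6: walk n6→n3 to n1
  n9←n6: walk n6→n3→n1 to n0
  n9←n7: walk n7 to n0
  DF(n0)=∅
  DF(n1)={n1,n5,n7,n9}
  DF(n2)={n5}
  DF(n3)={n5,n8,n9}
  DF(n4)={n1,n7,n8}
  DF(n5)={n7}
  DF(n6)={n8,n9}
  DF(n7)={n9}
  DF(n8)=∅
  DF(n9)=∅

DF(n5) = ["n7"]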